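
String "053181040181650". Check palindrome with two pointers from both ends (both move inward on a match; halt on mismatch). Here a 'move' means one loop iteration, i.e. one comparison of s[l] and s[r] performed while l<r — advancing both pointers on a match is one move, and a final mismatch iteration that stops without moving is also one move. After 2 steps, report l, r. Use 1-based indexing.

l=3, r=13

[1,15] '0'=='0' → l++,r--
[2,14] '5'=='5' → l++,r--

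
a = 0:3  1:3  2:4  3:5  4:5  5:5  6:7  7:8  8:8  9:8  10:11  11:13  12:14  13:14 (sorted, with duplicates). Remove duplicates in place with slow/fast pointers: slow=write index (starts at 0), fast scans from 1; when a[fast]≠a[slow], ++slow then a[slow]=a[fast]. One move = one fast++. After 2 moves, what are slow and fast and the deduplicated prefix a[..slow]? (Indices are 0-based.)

slow=1, fast=3, prefix=[3, 4]

(s=0,f=1) a[fast]=3=a[slow] dup → fast++
(s=0,f=2) a[fast]=4≠a[slow]=3 write a[1]=4 → slow++,fast++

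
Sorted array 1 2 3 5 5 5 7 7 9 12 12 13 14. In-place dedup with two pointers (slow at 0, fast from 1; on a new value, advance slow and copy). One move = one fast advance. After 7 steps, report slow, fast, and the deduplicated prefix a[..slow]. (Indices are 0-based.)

slow=0 fast=1: a[fast]=2≠a[slow]=1 write a[1]=2, slow++,fast++
slow=1 fast=2: a[fast]=3≠a[slow]=2 write a[2]=3, slow++,fast++
slow=2 fast=3: a[fast]=5≠a[slow]=3 write a[3]=5, slow++,fast++
slow=3 fast=4: a[fast]=5=a[slow] dup, fast++
slow=3 fast=5: a[fast]=5=a[slow] dup, fast++
slow=3 fast=6: a[fast]=7≠a[slow]=5 write a[4]=7, slow++,fast++
slow=4 fast=7: a[fast]=7=a[slow] dup, fast++

slow=4, fast=8, prefix=[1, 2, 3, 5, 7]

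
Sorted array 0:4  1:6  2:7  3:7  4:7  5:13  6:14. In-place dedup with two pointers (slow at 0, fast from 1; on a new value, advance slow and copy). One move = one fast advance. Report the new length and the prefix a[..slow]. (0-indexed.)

length 5; prefix = [4, 6, 7, 13, 14]

(s=0,f=1) a[fast]=6≠a[slow]=4 write a[1]=6 → slow++,fast++
(s=1,f=2) a[fast]=7≠a[slow]=6 write a[2]=7 → slow++,fast++
(s=2,f=3) a[fast]=7=a[slow] dup → fast++
(s=2,f=4) a[fast]=7=a[slow] dup → fast++
(s=2,f=5) a[fast]=13≠a[slow]=7 write a[3]=13 → slow++,fast++
(s=3,f=6) a[fast]=14≠a[slow]=13 write a[4]=14 → slow++,fast++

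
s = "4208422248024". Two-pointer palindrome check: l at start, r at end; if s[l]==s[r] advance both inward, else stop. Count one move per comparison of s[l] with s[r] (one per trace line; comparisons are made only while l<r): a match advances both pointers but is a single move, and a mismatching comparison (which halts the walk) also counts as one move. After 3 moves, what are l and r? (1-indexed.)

l=4, r=10

l=1 r=13: '4'=='4', l++,r--
l=2 r=12: '2'=='2', l++,r--
l=3 r=11: '0'=='0', l++,r--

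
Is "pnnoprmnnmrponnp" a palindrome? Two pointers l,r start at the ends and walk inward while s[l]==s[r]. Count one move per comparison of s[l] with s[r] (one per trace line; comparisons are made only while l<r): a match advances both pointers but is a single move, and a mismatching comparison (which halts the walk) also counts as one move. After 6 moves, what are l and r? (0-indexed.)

l=6, r=9

[0,15] 'p'=='p' → l++,r--
[1,14] 'n'=='n' → l++,r--
[2,13] 'n'=='n' → l++,r--
[3,12] 'o'=='o' → l++,r--
[4,11] 'p'=='p' → l++,r--
[5,10] 'r'=='r' → l++,r--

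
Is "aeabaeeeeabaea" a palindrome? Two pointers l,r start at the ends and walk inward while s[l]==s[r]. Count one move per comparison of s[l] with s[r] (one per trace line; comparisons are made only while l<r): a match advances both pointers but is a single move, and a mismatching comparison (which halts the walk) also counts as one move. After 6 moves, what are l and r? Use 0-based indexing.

[0,13] 'a'=='a' → l++,r--
[1,12] 'e'=='e' → l++,r--
[2,11] 'a'=='a' → l++,r--
[3,10] 'b'=='b' → l++,r--
[4,9] 'a'=='a' → l++,r--
[5,8] 'e'=='e' → l++,r--

l=6, r=7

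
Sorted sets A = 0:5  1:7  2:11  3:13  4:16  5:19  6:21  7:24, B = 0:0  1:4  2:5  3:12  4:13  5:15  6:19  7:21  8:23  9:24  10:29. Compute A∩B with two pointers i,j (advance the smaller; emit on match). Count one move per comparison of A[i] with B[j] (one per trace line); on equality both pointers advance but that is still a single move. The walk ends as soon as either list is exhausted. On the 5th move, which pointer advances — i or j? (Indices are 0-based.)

i

i=0 j=0: 5>0, j++
i=0 j=1: 5>4, j++
i=0 j=2: 5==5 emit, i++,j++
i=1 j=3: 7<12, i++
i=2 j=3: 11<12, i++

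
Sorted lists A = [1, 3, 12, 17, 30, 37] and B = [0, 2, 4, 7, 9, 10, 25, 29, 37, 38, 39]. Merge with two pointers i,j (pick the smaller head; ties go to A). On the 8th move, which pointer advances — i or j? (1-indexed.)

[i=1,j=1] A[i]=1>B[j]=0 take 0 → j++
[i=1,j=2] A[i]=1<=B[j]=2 take 1 → i++
[i=2,j=2] A[i]=3>B[j]=2 take 2 → j++
[i=2,j=3] A[i]=3<=B[j]=4 take 3 → i++
[i=3,j=3] A[i]=12>B[j]=4 take 4 → j++
[i=3,j=4] A[i]=12>B[j]=7 take 7 → j++
[i=3,j=5] A[i]=12>B[j]=9 take 9 → j++
[i=3,j=6] A[i]=12>B[j]=10 take 10 → j++

j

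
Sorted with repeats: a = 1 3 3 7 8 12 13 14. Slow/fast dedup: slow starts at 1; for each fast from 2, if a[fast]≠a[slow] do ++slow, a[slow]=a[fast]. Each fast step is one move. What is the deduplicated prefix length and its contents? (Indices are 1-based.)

(s=1,f=2) a[fast]=3≠a[slow]=1 write a[2]=3 → slow++,fast++
(s=2,f=3) a[fast]=3=a[slow] dup → fast++
(s=2,f=4) a[fast]=7≠a[slow]=3 write a[3]=7 → slow++,fast++
(s=3,f=5) a[fast]=8≠a[slow]=7 write a[4]=8 → slow++,fast++
(s=4,f=6) a[fast]=12≠a[slow]=8 write a[5]=12 → slow++,fast++
(s=5,f=7) a[fast]=13≠a[slow]=12 write a[6]=13 → slow++,fast++
(s=6,f=8) a[fast]=14≠a[slow]=13 write a[7]=14 → slow++,fast++

length 7; prefix = [1, 3, 7, 8, 12, 13, 14]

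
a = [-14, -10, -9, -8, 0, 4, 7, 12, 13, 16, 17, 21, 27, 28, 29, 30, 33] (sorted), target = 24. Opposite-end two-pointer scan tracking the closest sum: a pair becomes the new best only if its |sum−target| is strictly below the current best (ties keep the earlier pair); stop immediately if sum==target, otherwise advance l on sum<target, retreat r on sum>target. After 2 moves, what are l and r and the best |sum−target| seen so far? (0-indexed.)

l=2, r=16, best |Δ|=1

[0,16] -14+33=19 d=5 * → l++
[1,16] -10+33=23 d=1 * → l++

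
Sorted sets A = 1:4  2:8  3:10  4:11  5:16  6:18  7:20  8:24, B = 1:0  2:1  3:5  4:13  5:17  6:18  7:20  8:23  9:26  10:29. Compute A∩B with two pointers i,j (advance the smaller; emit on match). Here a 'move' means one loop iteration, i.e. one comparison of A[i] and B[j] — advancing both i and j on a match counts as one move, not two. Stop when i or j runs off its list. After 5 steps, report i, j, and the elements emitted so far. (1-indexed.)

i=3, j=4, emitted=[]

[i=1,j=1] 4>0 → j++
[i=1,j=2] 4>1 → j++
[i=1,j=3] 4<5 → i++
[i=2,j=3] 8>5 → j++
[i=2,j=4] 8<13 → i++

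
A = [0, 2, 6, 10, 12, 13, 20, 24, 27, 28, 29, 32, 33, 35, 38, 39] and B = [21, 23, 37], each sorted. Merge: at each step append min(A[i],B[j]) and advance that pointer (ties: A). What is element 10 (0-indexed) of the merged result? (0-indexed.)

merged[10] = 27

[i=0,j=0] A[i]=0<=B[j]=21 take 0 → i++
[i=1,j=0] A[i]=2<=B[j]=21 take 2 → i++
[i=2,j=0] A[i]=6<=B[j]=21 take 6 → i++
[i=3,j=0] A[i]=10<=B[j]=21 take 10 → i++
[i=4,j=0] A[i]=12<=B[j]=21 take 12 → i++
[i=5,j=0] A[i]=13<=B[j]=21 take 13 → i++
[i=6,j=0] A[i]=20<=B[j]=21 take 20 → i++
[i=7,j=0] A[i]=24>B[j]=21 take 21 → j++
[i=7,j=1] A[i]=24>B[j]=23 take 23 → j++
[i=7,j=2] A[i]=24<=B[j]=37 take 24 → i++
[i=8,j=2] A[i]=27<=B[j]=37 take 27 → i++
[i=9,j=2] A[i]=28<=B[j]=37 take 28 → i++
[i=10,j=2] A[i]=29<=B[j]=37 take 29 → i++
[i=11,j=2] A[i]=32<=B[j]=37 take 32 → i++
[i=12,j=2] A[i]=33<=B[j]=37 take 33 → i++
[i=13,j=2] A[i]=35<=B[j]=37 take 35 → i++
[i=14,j=2] A[i]=38>B[j]=37 take 37 → j++
[i=14,j=3] B done, take A[i]=38 → i++
[i=15,j=3] B done, take A[i]=39 → i++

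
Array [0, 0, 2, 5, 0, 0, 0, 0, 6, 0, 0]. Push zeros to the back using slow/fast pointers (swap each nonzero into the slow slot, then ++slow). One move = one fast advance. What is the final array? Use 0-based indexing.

[2, 5, 6, 0, 0, 0, 0, 0, 0, 0, 0]

(s=0,f=0) a[fast]=0 → fast++
(s=0,f=1) a[fast]=0 → fast++
(s=0,f=2) a[fast]=2≠0 swap→a[0]=2 → slow++,fast++
(s=1,f=3) a[fast]=5≠0 swap→a[1]=5 → slow++,fast++
(s=2,f=4) a[fast]=0 → fast++
(s=2,f=5) a[fast]=0 → fast++
(s=2,f=6) a[fast]=0 → fast++
(s=2,f=7) a[fast]=0 → fast++
(s=2,f=8) a[fast]=6≠0 swap→a[2]=6 → slow++,fast++
(s=3,f=9) a[fast]=0 → fast++
(s=3,f=10) a[fast]=0 → fast++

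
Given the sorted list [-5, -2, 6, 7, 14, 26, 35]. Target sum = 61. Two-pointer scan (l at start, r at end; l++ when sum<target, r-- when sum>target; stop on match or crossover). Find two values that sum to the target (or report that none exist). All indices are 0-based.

l=0 r=6: -5+35=30 <61, l++
l=1 r=6: -2+35=33 <61, l++
l=2 r=6: 6+35=41 <61, l++
l=3 r=6: 7+35=42 <61, l++
l=4 r=6: 14+35=49 <61, l++
l=5 r=6: 26+35=61, found

(26, 35)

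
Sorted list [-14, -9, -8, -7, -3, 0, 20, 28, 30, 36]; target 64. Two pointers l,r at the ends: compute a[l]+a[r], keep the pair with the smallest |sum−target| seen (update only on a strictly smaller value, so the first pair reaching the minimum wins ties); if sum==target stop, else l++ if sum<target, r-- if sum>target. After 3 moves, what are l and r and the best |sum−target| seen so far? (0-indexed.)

l=0 r=9: -14+36=22 d=42 *, l++
l=1 r=9: -9+36=27 d=37 *, l++
l=2 r=9: -8+36=28 d=36 *, l++

l=3, r=9, best |Δ|=36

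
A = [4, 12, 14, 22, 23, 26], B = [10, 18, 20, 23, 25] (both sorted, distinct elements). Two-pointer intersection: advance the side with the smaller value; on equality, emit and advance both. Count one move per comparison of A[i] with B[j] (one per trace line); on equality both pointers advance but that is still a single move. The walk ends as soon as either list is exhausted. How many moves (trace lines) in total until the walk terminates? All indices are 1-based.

9 moves

i=1 j=1: 4<10, i++
i=2 j=1: 12>10, j++
i=2 j=2: 12<18, i++
i=3 j=2: 14<18, i++
i=4 j=2: 22>18, j++
i=4 j=3: 22>20, j++
i=4 j=4: 22<23, i++
i=5 j=4: 23==23 emit, i++,j++
i=6 j=5: 26>25, j++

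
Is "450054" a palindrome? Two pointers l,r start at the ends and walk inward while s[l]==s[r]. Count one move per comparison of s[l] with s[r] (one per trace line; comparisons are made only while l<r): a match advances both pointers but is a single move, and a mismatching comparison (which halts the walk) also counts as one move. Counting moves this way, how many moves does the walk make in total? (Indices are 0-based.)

3 moves

[0,5] '4'=='4' → l++,r--
[1,4] '5'=='5' → l++,r--
[2,3] '0'=='0' → l++,r--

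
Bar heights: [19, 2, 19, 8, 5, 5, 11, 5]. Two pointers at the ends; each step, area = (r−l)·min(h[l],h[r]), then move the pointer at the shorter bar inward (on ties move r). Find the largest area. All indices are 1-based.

[1,8] min(19,5)*7=35 best=35 * → r--
[1,7] min(19,11)*6=66 best=66 * → r--
[1,6] min(19,5)*5=25 best=66 → r--
[1,5] min(19,5)*4=20 best=66 → r--
[1,4] min(19,8)*3=24 best=66 → r--
[1,3] min(19,19)*2=38 best=66 → r--
[1,2] min(19,2)*1=2 best=66 → r--

max area = 66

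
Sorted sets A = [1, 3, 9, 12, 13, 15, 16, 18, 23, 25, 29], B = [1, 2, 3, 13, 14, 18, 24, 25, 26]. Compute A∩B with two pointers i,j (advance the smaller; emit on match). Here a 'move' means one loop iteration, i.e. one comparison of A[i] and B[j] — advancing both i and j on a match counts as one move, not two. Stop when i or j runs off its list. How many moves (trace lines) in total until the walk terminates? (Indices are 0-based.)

14 moves

i=0 j=0: 1==1 emit, i++,j++
i=1 j=1: 3>2, j++
i=1 j=2: 3==3 emit, i++,j++
i=2 j=3: 9<13, i++
i=3 j=3: 12<13, i++
i=4 j=3: 13==13 emit, i++,j++
i=5 j=4: 15>14, j++
i=5 j=5: 15<18, i++
i=6 j=5: 16<18, i++
i=7 j=5: 18==18 emit, i++,j++
i=8 j=6: 23<24, i++
i=9 j=6: 25>24, j++
i=9 j=7: 25==25 emit, i++,j++
i=10 j=8: 29>26, j++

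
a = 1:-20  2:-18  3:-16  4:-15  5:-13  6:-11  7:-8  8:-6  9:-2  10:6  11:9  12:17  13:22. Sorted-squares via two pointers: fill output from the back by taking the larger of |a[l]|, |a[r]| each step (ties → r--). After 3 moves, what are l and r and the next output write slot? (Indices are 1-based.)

l=3, r=12, next write slot=10

l=1 r=13: |-20|<=|22| out[13]=484, r--
l=1 r=12: |-20|>|17| out[12]=400, l++
l=2 r=12: |-18|>|17| out[11]=324, l++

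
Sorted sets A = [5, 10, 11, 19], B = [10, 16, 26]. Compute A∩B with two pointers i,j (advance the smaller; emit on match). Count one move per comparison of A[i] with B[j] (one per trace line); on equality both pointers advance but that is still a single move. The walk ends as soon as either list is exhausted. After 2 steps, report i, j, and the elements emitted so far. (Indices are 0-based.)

[i=0,j=0] 5<10 → i++
[i=1,j=0] 10==10 emit → i++,j++

i=2, j=1, emitted=[10]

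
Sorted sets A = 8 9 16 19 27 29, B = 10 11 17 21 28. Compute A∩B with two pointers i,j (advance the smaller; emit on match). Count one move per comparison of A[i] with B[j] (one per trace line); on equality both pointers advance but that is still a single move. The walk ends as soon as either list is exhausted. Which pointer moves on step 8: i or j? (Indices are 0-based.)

j

[i=0,j=0] 8<10 → i++
[i=1,j=0] 9<10 → i++
[i=2,j=0] 16>10 → j++
[i=2,j=1] 16>11 → j++
[i=2,j=2] 16<17 → i++
[i=3,j=2] 19>17 → j++
[i=3,j=3] 19<21 → i++
[i=4,j=3] 27>21 → j++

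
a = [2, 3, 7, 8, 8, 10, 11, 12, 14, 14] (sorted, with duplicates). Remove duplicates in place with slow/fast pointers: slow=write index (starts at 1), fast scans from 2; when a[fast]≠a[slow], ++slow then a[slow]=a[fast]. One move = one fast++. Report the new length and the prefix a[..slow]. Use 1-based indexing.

(s=1,f=2) a[fast]=3≠a[slow]=2 write a[2]=3 → slow++,fast++
(s=2,f=3) a[fast]=7≠a[slow]=3 write a[3]=7 → slow++,fast++
(s=3,f=4) a[fast]=8≠a[slow]=7 write a[4]=8 → slow++,fast++
(s=4,f=5) a[fast]=8=a[slow] dup → fast++
(s=4,f=6) a[fast]=10≠a[slow]=8 write a[5]=10 → slow++,fast++
(s=5,f=7) a[fast]=11≠a[slow]=10 write a[6]=11 → slow++,fast++
(s=6,f=8) a[fast]=12≠a[slow]=11 write a[7]=12 → slow++,fast++
(s=7,f=9) a[fast]=14≠a[slow]=12 write a[8]=14 → slow++,fast++
(s=8,f=10) a[fast]=14=a[slow] dup → fast++

length 8; prefix = [2, 3, 7, 8, 10, 11, 12, 14]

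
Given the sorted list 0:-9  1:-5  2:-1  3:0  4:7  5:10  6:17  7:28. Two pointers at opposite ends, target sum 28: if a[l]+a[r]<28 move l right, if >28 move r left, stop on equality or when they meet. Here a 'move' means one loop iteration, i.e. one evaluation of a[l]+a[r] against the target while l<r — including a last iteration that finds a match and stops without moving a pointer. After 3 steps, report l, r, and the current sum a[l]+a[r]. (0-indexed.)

[0,7] -9+28=19 <28 → l++
[1,7] -5+28=23 <28 → l++
[2,7] -1+28=27 <28 → l++

l=3, r=7, sum=28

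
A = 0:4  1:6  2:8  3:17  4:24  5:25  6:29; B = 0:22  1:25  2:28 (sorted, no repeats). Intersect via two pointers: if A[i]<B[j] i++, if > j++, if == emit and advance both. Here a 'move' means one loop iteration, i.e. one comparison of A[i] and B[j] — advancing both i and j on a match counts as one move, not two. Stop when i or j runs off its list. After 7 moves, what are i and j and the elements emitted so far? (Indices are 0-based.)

i=6, j=2, emitted=[25]

i=0 j=0: 4<22, i++
i=1 j=0: 6<22, i++
i=2 j=0: 8<22, i++
i=3 j=0: 17<22, i++
i=4 j=0: 24>22, j++
i=4 j=1: 24<25, i++
i=5 j=1: 25==25 emit, i++,j++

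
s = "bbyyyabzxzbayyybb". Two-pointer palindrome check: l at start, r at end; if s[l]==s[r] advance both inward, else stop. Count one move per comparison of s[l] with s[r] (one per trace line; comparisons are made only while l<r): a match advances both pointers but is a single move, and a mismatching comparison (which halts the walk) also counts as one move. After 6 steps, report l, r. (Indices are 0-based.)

l=6, r=10

l=0 r=16: 'b'=='b', l++,r--
l=1 r=15: 'b'=='b', l++,r--
l=2 r=14: 'y'=='y', l++,r--
l=3 r=13: 'y'=='y', l++,r--
l=4 r=12: 'y'=='y', l++,r--
l=5 r=11: 'a'=='a', l++,r--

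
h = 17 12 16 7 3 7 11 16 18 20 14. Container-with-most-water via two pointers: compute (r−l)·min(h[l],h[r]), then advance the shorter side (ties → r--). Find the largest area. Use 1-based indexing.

[1,11] min(17,14)*10=140 best=140 * → r--
[1,10] min(17,20)*9=153 best=153 * → l++
[2,10] min(12,20)*8=96 best=153 → l++
[3,10] min(16,20)*7=112 best=153 → l++
[4,10] min(7,20)*6=42 best=153 → l++
[5,10] min(3,20)*5=15 best=153 → l++
[6,10] min(7,20)*4=28 best=153 → l++
[7,10] min(11,20)*3=33 best=153 → l++
[8,10] min(16,20)*2=32 best=153 → l++
[9,10] min(18,20)*1=18 best=153 → l++

max area = 153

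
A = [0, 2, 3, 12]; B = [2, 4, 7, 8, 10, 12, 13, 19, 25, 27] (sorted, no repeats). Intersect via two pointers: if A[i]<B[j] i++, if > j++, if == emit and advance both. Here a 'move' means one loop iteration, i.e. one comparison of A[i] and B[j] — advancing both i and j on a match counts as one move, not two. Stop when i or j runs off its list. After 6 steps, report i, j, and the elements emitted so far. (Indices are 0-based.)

i=3, j=4, emitted=[2]

i=0 j=0: 0<2, i++
i=1 j=0: 2==2 emit, i++,j++
i=2 j=1: 3<4, i++
i=3 j=1: 12>4, j++
i=3 j=2: 12>7, j++
i=3 j=3: 12>8, j++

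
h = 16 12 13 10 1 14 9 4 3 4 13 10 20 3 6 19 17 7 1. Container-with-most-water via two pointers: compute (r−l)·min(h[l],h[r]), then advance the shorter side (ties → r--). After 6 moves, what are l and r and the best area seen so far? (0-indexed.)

l=0 r=18: min(16,1)*18=18 best=18 *, r--
l=0 r=17: min(16,7)*17=119 best=119 *, r--
l=0 r=16: min(16,17)*16=256 best=256 *, l++
l=1 r=16: min(12,17)*15=180 best=256, l++
l=2 r=16: min(13,17)*14=182 best=256, l++
l=3 r=16: min(10,17)*13=130 best=256, l++

l=4, r=16, best area=256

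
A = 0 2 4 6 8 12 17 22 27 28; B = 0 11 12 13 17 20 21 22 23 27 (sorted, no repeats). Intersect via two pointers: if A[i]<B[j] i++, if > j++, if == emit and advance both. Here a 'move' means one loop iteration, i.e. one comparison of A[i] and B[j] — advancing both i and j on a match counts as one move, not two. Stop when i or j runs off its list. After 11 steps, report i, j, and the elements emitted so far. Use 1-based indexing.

[i=1,j=1] 0==0 emit → i++,j++
[i=2,j=2] 2<11 → i++
[i=3,j=2] 4<11 → i++
[i=4,j=2] 6<11 → i++
[i=5,j=2] 8<11 → i++
[i=6,j=2] 12>11 → j++
[i=6,j=3] 12==12 emit → i++,j++
[i=7,j=4] 17>13 → j++
[i=7,j=5] 17==17 emit → i++,j++
[i=8,j=6] 22>20 → j++
[i=8,j=7] 22>21 → j++

i=8, j=8, emitted=[0, 12, 17]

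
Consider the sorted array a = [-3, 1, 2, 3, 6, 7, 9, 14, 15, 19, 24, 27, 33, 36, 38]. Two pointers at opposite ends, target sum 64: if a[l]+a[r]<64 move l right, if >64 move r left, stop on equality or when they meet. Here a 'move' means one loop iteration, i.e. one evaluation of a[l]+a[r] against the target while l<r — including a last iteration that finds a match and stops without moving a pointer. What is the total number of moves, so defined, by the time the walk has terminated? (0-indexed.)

[0,14] -3+38=35 <64 → l++
[1,14] 1+38=39 <64 → l++
[2,14] 2+38=40 <64 → l++
[3,14] 3+38=41 <64 → l++
[4,14] 6+38=44 <64 → l++
[5,14] 7+38=45 <64 → l++
[6,14] 9+38=47 <64 → l++
[7,14] 14+38=52 <64 → l++
[8,14] 15+38=53 <64 → l++
[9,14] 19+38=57 <64 → l++
[10,14] 24+38=62 <64 → l++
[11,14] 27+38=65 >64 → r--
[11,13] 27+36=63 <64 → l++
[12,13] 33+36=69 >64 → r--

14 moves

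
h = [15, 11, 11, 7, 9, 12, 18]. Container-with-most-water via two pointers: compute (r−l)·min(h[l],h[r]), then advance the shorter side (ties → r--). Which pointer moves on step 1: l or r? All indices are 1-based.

[1,7] min(15,18)*6=90 best=90 * → l++

l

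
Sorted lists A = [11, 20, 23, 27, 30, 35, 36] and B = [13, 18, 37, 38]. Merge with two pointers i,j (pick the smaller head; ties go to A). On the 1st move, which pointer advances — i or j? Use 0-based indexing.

i

i=0 j=0: A[i]=11<=B[j]=13 take 11, i++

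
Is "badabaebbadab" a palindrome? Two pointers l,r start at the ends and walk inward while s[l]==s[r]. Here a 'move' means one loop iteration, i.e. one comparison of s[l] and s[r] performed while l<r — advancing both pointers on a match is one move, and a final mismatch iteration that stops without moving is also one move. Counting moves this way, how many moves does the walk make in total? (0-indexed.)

[0,12] 'b'=='b' → l++,r--
[1,11] 'a'=='a' → l++,r--
[2,10] 'd'=='d' → l++,r--
[3,9] 'a'=='a' → l++,r--
[4,8] 'b'=='b' → l++,r--
[5,7] 'a'!='b' → stop

6 moves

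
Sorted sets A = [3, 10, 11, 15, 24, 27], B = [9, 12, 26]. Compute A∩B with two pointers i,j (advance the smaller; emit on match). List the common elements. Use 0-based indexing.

i=0 j=0: 3<9, i++
i=1 j=0: 10>9, j++
i=1 j=1: 10<12, i++
i=2 j=1: 11<12, i++
i=3 j=1: 15>12, j++
i=3 j=2: 15<26, i++
i=4 j=2: 24<26, i++
i=5 j=2: 27>26, j++

intersection = []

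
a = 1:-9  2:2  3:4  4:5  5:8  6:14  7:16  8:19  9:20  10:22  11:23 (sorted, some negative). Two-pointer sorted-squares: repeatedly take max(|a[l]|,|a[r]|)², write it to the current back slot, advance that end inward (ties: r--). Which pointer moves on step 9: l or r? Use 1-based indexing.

l=1 r=11: |-9|<=|23| out[11]=529, r--
l=1 r=10: |-9|<=|22| out[10]=484, r--
l=1 r=9: |-9|<=|20| out[9]=400, r--
l=1 r=8: |-9|<=|19| out[8]=361, r--
l=1 r=7: |-9|<=|16| out[7]=256, r--
l=1 r=6: |-9|<=|14| out[6]=196, r--
l=1 r=5: |-9|>|8| out[5]=81, l++
l=2 r=5: |2|<=|8| out[4]=64, r--
l=2 r=4: |2|<=|5| out[3]=25, r--

r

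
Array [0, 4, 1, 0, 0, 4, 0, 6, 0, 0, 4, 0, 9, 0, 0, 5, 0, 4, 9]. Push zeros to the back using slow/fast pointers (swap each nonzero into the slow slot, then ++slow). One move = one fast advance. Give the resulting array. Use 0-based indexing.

(s=0,f=0) a[fast]=0 → fast++
(s=0,f=1) a[fast]=4≠0 swap→a[0]=4 → slow++,fast++
(s=1,f=2) a[fast]=1≠0 swap→a[1]=1 → slow++,fast++
(s=2,f=3) a[fast]=0 → fast++
(s=2,f=4) a[fast]=0 → fast++
(s=2,f=5) a[fast]=4≠0 swap→a[2]=4 → slow++,fast++
(s=3,f=6) a[fast]=0 → fast++
(s=3,f=7) a[fast]=6≠0 swap→a[3]=6 → slow++,fast++
(s=4,f=8) a[fast]=0 → fast++
(s=4,f=9) a[fast]=0 → fast++
(s=4,f=10) a[fast]=4≠0 swap→a[4]=4 → slow++,fast++
(s=5,f=11) a[fast]=0 → fast++
(s=5,f=12) a[fast]=9≠0 swap→a[5]=9 → slow++,fast++
(s=6,f=13) a[fast]=0 → fast++
(s=6,f=14) a[fast]=0 → fast++
(s=6,f=15) a[fast]=5≠0 swap→a[6]=5 → slow++,fast++
(s=7,f=16) a[fast]=0 → fast++
(s=7,f=17) a[fast]=4≠0 swap→a[7]=4 → slow++,fast++
(s=8,f=18) a[fast]=9≠0 swap→a[8]=9 → slow++,fast++

[4, 1, 4, 6, 4, 9, 5, 4, 9, 0, 0, 0, 0, 0, 0, 0, 0, 0, 0]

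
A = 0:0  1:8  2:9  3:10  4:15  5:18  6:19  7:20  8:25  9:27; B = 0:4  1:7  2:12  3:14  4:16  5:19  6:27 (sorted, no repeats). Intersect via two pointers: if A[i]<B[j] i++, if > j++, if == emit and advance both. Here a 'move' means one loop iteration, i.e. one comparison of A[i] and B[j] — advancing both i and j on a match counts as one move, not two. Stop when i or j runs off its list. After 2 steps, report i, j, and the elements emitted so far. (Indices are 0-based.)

[i=0,j=0] 0<4 → i++
[i=1,j=0] 8>4 → j++

i=1, j=1, emitted=[]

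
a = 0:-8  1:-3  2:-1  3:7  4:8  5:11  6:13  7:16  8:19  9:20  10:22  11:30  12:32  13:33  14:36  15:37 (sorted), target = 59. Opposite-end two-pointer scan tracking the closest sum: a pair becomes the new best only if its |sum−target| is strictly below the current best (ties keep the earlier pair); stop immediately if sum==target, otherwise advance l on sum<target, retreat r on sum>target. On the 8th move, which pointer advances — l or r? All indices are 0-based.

l

l=0 r=15: -8+37=29 d=30 *, l++
l=1 r=15: -3+37=34 d=25 *, l++
l=2 r=15: -1+37=36 d=23 *, l++
l=3 r=15: 7+37=44 d=15 *, l++
l=4 r=15: 8+37=45 d=14 *, l++
l=5 r=15: 11+37=48 d=11 *, l++
l=6 r=15: 13+37=50 d=9 *, l++
l=7 r=15: 16+37=53 d=6 *, l++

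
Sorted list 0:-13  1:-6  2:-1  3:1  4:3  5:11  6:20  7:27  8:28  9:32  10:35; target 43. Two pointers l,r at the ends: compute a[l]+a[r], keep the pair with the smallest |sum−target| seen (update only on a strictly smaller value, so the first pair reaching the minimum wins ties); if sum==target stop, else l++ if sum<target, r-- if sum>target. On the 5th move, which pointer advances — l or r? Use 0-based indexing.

l

l=0 r=10: -13+35=22 d=21 *, l++
l=1 r=10: -6+35=29 d=14 *, l++
l=2 r=10: -1+35=34 d=9 *, l++
l=3 r=10: 1+35=36 d=7 *, l++
l=4 r=10: 3+35=38 d=5 *, l++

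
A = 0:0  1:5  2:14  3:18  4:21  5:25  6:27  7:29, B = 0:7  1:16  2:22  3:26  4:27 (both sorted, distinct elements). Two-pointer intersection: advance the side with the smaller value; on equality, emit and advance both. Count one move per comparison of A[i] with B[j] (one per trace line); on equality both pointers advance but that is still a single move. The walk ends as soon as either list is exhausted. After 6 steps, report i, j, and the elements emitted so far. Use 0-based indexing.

[i=0,j=0] 0<7 → i++
[i=1,j=0] 5<7 → i++
[i=2,j=0] 14>7 → j++
[i=2,j=1] 14<16 → i++
[i=3,j=1] 18>16 → j++
[i=3,j=2] 18<22 → i++

i=4, j=2, emitted=[]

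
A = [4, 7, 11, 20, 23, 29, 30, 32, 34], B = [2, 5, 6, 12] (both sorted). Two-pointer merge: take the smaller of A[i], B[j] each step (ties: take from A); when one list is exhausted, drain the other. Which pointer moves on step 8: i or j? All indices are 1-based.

i

i=1 j=1: A[i]=4>B[j]=2 take 2, j++
i=1 j=2: A[i]=4<=B[j]=5 take 4, i++
i=2 j=2: A[i]=7>B[j]=5 take 5, j++
i=2 j=3: A[i]=7>B[j]=6 take 6, j++
i=2 j=4: A[i]=7<=B[j]=12 take 7, i++
i=3 j=4: A[i]=11<=B[j]=12 take 11, i++
i=4 j=4: A[i]=20>B[j]=12 take 12, j++
i=4 j=5: B done, take A[i]=20, i++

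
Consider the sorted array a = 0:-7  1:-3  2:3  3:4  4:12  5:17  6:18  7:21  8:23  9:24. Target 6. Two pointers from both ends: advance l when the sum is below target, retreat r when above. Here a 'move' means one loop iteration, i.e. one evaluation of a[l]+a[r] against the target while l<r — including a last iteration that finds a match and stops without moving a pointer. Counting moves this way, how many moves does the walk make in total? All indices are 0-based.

[0,9] -7+24=17 >6 → r--
[0,8] -7+23=16 >6 → r--
[0,7] -7+21=14 >6 → r--
[0,6] -7+18=11 >6 → r--
[0,5] -7+17=10 >6 → r--
[0,4] -7+12=5 <6 → l++
[1,4] -3+12=9 >6 → r--
[1,3] -3+4=1 <6 → l++
[2,3] 3+4=7 >6 → r--

9 moves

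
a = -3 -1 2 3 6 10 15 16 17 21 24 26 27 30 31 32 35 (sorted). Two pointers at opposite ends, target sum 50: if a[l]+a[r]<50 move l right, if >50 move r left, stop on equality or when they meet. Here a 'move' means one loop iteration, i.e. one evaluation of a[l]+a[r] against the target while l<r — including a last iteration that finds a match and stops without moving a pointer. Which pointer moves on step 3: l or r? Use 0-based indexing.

l

[0,16] -3+35=32 <50 → l++
[1,16] -1+35=34 <50 → l++
[2,16] 2+35=37 <50 → l++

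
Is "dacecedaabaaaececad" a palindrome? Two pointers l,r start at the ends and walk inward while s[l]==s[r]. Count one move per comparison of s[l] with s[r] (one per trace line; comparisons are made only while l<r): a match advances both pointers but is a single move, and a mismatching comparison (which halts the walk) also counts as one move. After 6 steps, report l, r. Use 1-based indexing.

l=1 r=19: 'd'=='d', l++,r--
l=2 r=18: 'a'=='a', l++,r--
l=3 r=17: 'c'=='c', l++,r--
l=4 r=16: 'e'=='e', l++,r--
l=5 r=15: 'c'=='c', l++,r--
l=6 r=14: 'e'=='e', l++,r--

l=7, r=13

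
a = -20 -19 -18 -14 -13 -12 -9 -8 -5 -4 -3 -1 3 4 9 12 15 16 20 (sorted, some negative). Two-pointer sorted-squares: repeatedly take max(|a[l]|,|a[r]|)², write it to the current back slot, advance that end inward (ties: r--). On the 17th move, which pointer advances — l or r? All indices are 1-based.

r

[1,19] |-20|<=|20| out[19]=400 → r--
[1,18] |-20|>|16| out[18]=400 → l++
[2,18] |-19|>|16| out[17]=361 → l++
[3,18] |-18|>|16| out[16]=324 → l++
[4,18] |-14|<=|16| out[15]=256 → r--
[4,17] |-14|<=|15| out[14]=225 → r--
[4,16] |-14|>|12| out[13]=196 → l++
[5,16] |-13|>|12| out[12]=169 → l++
[6,16] |-12|<=|12| out[11]=144 → r--
[6,15] |-12|>|9| out[10]=144 → l++
[7,15] |-9|<=|9| out[9]=81 → r--
[7,14] |-9|>|4| out[8]=81 → l++
[8,14] |-8|>|4| out[7]=64 → l++
[9,14] |-5|>|4| out[6]=25 → l++
[10,14] |-4|<=|4| out[5]=16 → r--
[10,13] |-4|>|3| out[4]=16 → l++
[11,13] |-3|<=|3| out[3]=9 → r--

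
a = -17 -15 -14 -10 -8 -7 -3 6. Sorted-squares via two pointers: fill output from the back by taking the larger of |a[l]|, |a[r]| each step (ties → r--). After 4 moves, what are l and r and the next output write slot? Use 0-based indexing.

l=4, r=7, next write slot=3

[0,7] |-17|>|6| out[7]=289 → l++
[1,7] |-15|>|6| out[6]=225 → l++
[2,7] |-14|>|6| out[5]=196 → l++
[3,7] |-10|>|6| out[4]=100 → l++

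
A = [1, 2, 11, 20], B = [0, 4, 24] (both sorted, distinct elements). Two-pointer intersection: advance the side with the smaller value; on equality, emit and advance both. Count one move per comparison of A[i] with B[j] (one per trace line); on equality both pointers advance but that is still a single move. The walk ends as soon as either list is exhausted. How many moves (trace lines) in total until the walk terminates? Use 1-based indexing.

i=1 j=1: 1>0, j++
i=1 j=2: 1<4, i++
i=2 j=2: 2<4, i++
i=3 j=2: 11>4, j++
i=3 j=3: 11<24, i++
i=4 j=3: 20<24, i++

6 moves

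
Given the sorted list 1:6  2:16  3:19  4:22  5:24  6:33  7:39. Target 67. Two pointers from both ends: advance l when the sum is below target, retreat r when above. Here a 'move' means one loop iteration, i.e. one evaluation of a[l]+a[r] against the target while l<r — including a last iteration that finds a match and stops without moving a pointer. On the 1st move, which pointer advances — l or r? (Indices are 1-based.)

l

[1,7] 6+39=45 <67 → l++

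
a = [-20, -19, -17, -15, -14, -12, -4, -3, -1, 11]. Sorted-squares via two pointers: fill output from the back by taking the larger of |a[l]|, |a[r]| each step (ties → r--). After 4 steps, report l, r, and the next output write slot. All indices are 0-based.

[0,9] |-20|>|11| out[9]=400 → l++
[1,9] |-19|>|11| out[8]=361 → l++
[2,9] |-17|>|11| out[7]=289 → l++
[3,9] |-15|>|11| out[6]=225 → l++

l=4, r=9, next write slot=5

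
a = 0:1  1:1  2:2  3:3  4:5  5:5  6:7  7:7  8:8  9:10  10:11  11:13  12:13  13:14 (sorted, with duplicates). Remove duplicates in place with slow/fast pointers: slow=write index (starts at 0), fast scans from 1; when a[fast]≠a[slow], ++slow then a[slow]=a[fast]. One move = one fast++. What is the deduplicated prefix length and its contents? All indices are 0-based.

(s=0,f=1) a[fast]=1=a[slow] dup → fast++
(s=0,f=2) a[fast]=2≠a[slow]=1 write a[1]=2 → slow++,fast++
(s=1,f=3) a[fast]=3≠a[slow]=2 write a[2]=3 → slow++,fast++
(s=2,f=4) a[fast]=5≠a[slow]=3 write a[3]=5 → slow++,fast++
(s=3,f=5) a[fast]=5=a[slow] dup → fast++
(s=3,f=6) a[fast]=7≠a[slow]=5 write a[4]=7 → slow++,fast++
(s=4,f=7) a[fast]=7=a[slow] dup → fast++
(s=4,f=8) a[fast]=8≠a[slow]=7 write a[5]=8 → slow++,fast++
(s=5,f=9) a[fast]=10≠a[slow]=8 write a[6]=10 → slow++,fast++
(s=6,f=10) a[fast]=11≠a[slow]=10 write a[7]=11 → slow++,fast++
(s=7,f=11) a[fast]=13≠a[slow]=11 write a[8]=13 → slow++,fast++
(s=8,f=12) a[fast]=13=a[slow] dup → fast++
(s=8,f=13) a[fast]=14≠a[slow]=13 write a[9]=14 → slow++,fast++

length 10; prefix = [1, 2, 3, 5, 7, 8, 10, 11, 13, 14]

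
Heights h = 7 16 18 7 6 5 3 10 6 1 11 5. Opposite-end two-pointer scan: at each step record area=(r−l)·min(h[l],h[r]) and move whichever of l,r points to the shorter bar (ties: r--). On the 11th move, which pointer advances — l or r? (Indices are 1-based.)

l=1 r=12: min(7,5)*11=55 best=55 *, r--
l=1 r=11: min(7,11)*10=70 best=70 *, l++
l=2 r=11: min(16,11)*9=99 best=99 *, r--
l=2 r=10: min(16,1)*8=8 best=99, r--
l=2 r=9: min(16,6)*7=42 best=99, r--
l=2 r=8: min(16,10)*6=60 best=99, r--
l=2 r=7: min(16,3)*5=15 best=99, r--
l=2 r=6: min(16,5)*4=20 best=99, r--
l=2 r=5: min(16,6)*3=18 best=99, r--
l=2 r=4: min(16,7)*2=14 best=99, r--
l=2 r=3: min(16,18)*1=16 best=99, l++

l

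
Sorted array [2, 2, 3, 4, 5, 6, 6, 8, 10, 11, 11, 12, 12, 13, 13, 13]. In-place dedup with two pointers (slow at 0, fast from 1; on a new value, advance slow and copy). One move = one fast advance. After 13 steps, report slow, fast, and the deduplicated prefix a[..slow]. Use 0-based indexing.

slow=9, fast=14, prefix=[2, 3, 4, 5, 6, 8, 10, 11, 12, 13]

slow=0 fast=1: a[fast]=2=a[slow] dup, fast++
slow=0 fast=2: a[fast]=3≠a[slow]=2 write a[1]=3, slow++,fast++
slow=1 fast=3: a[fast]=4≠a[slow]=3 write a[2]=4, slow++,fast++
slow=2 fast=4: a[fast]=5≠a[slow]=4 write a[3]=5, slow++,fast++
slow=3 fast=5: a[fast]=6≠a[slow]=5 write a[4]=6, slow++,fast++
slow=4 fast=6: a[fast]=6=a[slow] dup, fast++
slow=4 fast=7: a[fast]=8≠a[slow]=6 write a[5]=8, slow++,fast++
slow=5 fast=8: a[fast]=10≠a[slow]=8 write a[6]=10, slow++,fast++
slow=6 fast=9: a[fast]=11≠a[slow]=10 write a[7]=11, slow++,fast++
slow=7 fast=10: a[fast]=11=a[slow] dup, fast++
slow=7 fast=11: a[fast]=12≠a[slow]=11 write a[8]=12, slow++,fast++
slow=8 fast=12: a[fast]=12=a[slow] dup, fast++
slow=8 fast=13: a[fast]=13≠a[slow]=12 write a[9]=13, slow++,fast++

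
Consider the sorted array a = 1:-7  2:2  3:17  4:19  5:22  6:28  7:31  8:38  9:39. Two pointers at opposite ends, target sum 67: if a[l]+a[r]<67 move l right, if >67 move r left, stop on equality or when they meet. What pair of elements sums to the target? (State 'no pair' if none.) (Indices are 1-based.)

(28, 39)

l=1 r=9: -7+39=32 <67, l++
l=2 r=9: 2+39=41 <67, l++
l=3 r=9: 17+39=56 <67, l++
l=4 r=9: 19+39=58 <67, l++
l=5 r=9: 22+39=61 <67, l++
l=6 r=9: 28+39=67, found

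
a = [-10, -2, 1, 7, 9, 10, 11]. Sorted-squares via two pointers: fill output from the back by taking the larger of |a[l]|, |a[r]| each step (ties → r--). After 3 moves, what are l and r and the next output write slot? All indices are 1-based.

l=1 r=7: |-10|<=|11| out[7]=121, r--
l=1 r=6: |-10|<=|10| out[6]=100, r--
l=1 r=5: |-10|>|9| out[5]=100, l++

l=2, r=5, next write slot=4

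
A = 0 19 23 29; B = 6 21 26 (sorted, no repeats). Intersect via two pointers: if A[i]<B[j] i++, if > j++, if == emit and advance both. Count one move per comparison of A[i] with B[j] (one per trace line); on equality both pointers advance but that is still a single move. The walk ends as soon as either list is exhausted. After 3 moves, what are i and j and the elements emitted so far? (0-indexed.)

i=2, j=1, emitted=[]

i=0 j=0: 0<6, i++
i=1 j=0: 19>6, j++
i=1 j=1: 19<21, i++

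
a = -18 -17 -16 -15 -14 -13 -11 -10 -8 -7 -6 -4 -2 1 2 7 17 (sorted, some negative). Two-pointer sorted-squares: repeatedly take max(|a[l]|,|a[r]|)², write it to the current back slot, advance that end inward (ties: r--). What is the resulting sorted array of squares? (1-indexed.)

[1, 4, 4, 16, 36, 49, 49, 64, 100, 121, 169, 196, 225, 256, 289, 289, 324]

l=1 r=17: |-18|>|17| out[17]=324, l++
l=2 r=17: |-17|<=|17| out[16]=289, r--
l=2 r=16: |-17|>|7| out[15]=289, l++
l=3 r=16: |-16|>|7| out[14]=256, l++
l=4 r=16: |-15|>|7| out[13]=225, l++
l=5 r=16: |-14|>|7| out[12]=196, l++
l=6 r=16: |-13|>|7| out[11]=169, l++
l=7 r=16: |-11|>|7| out[10]=121, l++
l=8 r=16: |-10|>|7| out[9]=100, l++
l=9 r=16: |-8|>|7| out[8]=64, l++
l=10 r=16: |-7|<=|7| out[7]=49, r--
l=10 r=15: |-7|>|2| out[6]=49, l++
l=11 r=15: |-6|>|2| out[5]=36, l++
l=12 r=15: |-4|>|2| out[4]=16, l++
l=13 r=15: |-2|<=|2| out[3]=4, r--
l=13 r=14: |-2|>|1| out[2]=4, l++
l=14 r=14: |1|<=|1| out[1]=1, r--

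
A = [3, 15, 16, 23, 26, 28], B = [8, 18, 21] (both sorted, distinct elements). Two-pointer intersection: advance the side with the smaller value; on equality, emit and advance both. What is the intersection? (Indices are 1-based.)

intersection = []

[i=1,j=1] 3<8 → i++
[i=2,j=1] 15>8 → j++
[i=2,j=2] 15<18 → i++
[i=3,j=2] 16<18 → i++
[i=4,j=2] 23>18 → j++
[i=4,j=3] 23>21 → j++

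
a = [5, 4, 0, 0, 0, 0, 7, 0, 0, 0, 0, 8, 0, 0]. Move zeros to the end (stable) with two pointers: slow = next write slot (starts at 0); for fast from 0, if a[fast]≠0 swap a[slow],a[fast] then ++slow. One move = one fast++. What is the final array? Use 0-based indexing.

slow=0 fast=0: a[fast]=5≠0 swap→a[0]=5, slow++,fast++
slow=1 fast=1: a[fast]=4≠0 swap→a[1]=4, slow++,fast++
slow=2 fast=2: a[fast]=0, fast++
slow=2 fast=3: a[fast]=0, fast++
slow=2 fast=4: a[fast]=0, fast++
slow=2 fast=5: a[fast]=0, fast++
slow=2 fast=6: a[fast]=7≠0 swap→a[2]=7, slow++,fast++
slow=3 fast=7: a[fast]=0, fast++
slow=3 fast=8: a[fast]=0, fast++
slow=3 fast=9: a[fast]=0, fast++
slow=3 fast=10: a[fast]=0, fast++
slow=3 fast=11: a[fast]=8≠0 swap→a[3]=8, slow++,fast++
slow=4 fast=12: a[fast]=0, fast++
slow=4 fast=13: a[fast]=0, fast++

[5, 4, 7, 8, 0, 0, 0, 0, 0, 0, 0, 0, 0, 0]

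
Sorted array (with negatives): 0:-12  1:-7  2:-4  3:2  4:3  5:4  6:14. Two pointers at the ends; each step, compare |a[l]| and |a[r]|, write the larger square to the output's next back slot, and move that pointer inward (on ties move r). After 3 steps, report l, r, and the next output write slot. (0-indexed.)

l=2, r=5, next write slot=3

[0,6] |-12|<=|14| out[6]=196 → r--
[0,5] |-12|>|4| out[5]=144 → l++
[1,5] |-7|>|4| out[4]=49 → l++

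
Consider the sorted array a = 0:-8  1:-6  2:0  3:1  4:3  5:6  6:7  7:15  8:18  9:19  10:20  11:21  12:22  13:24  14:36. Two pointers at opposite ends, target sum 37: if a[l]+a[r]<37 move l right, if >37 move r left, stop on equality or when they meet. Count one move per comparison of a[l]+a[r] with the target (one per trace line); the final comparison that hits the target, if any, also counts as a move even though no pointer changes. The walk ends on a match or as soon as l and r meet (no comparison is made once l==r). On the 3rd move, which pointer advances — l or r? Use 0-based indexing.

l=0 r=14: -8+36=28 <37, l++
l=1 r=14: -6+36=30 <37, l++
l=2 r=14: 0+36=36 <37, l++

l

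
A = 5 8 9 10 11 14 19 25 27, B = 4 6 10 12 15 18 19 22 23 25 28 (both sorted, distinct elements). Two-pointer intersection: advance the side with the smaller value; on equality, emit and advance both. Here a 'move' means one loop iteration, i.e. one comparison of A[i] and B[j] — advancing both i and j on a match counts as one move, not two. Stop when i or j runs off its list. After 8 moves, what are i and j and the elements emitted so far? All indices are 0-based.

[i=0,j=0] 5>4 → j++
[i=0,j=1] 5<6 → i++
[i=1,j=1] 8>6 → j++
[i=1,j=2] 8<10 → i++
[i=2,j=2] 9<10 → i++
[i=3,j=2] 10==10 emit → i++,j++
[i=4,j=3] 11<12 → i++
[i=5,j=3] 14>12 → j++

i=5, j=4, emitted=[10]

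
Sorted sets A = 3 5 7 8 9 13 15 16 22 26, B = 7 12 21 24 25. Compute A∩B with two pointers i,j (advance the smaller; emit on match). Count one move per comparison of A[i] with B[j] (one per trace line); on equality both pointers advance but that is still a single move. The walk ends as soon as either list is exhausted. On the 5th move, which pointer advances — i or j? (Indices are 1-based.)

i

i=1 j=1: 3<7, i++
i=2 j=1: 5<7, i++
i=3 j=1: 7==7 emit, i++,j++
i=4 j=2: 8<12, i++
i=5 j=2: 9<12, i++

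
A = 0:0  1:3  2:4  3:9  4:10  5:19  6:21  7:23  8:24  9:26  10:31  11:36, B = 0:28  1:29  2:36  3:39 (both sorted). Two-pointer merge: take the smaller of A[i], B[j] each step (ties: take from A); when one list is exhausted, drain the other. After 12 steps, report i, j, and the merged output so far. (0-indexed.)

i=0 j=0: A[i]=0<=B[j]=28 take 0, i++
i=1 j=0: A[i]=3<=B[j]=28 take 3, i++
i=2 j=0: A[i]=4<=B[j]=28 take 4, i++
i=3 j=0: A[i]=9<=B[j]=28 take 9, i++
i=4 j=0: A[i]=10<=B[j]=28 take 10, i++
i=5 j=0: A[i]=19<=B[j]=28 take 19, i++
i=6 j=0: A[i]=21<=B[j]=28 take 21, i++
i=7 j=0: A[i]=23<=B[j]=28 take 23, i++
i=8 j=0: A[i]=24<=B[j]=28 take 24, i++
i=9 j=0: A[i]=26<=B[j]=28 take 26, i++
i=10 j=0: A[i]=31>B[j]=28 take 28, j++
i=10 j=1: A[i]=31>B[j]=29 take 29, j++

i=10, j=2, merged so far=[0, 3, 4, 9, 10, 19, 21, 23, 24, 26, 28, 29]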